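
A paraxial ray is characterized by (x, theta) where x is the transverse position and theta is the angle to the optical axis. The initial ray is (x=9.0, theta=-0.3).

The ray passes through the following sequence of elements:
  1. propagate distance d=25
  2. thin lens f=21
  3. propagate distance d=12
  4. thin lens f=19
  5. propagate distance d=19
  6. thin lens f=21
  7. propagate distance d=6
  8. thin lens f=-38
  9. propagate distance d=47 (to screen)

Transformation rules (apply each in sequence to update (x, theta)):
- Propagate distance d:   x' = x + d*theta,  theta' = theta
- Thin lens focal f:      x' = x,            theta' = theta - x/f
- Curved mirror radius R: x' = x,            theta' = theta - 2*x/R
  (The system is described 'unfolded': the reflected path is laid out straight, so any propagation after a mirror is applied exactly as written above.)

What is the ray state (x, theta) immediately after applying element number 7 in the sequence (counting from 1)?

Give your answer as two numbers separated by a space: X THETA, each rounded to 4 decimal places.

Answer: -6.3356 0.1203

Derivation:
Initial: x=9.0000 theta=-0.3000
After 1 (propagate distance d=25): x=1.5000 theta=-0.3000
After 2 (thin lens f=21): x=1.5000 theta=-13/35 (≈-0.3714)
After 3 (propagate distance d=12): x=-207/70 (≈-2.9571) theta=-13/35 (≈-0.3714)
After 4 (thin lens f=19): x=-207/70 (≈-2.9571) theta=-41/190 (≈-0.2158)
After 5 (propagate distance d=19): x=-247/35 (≈-7.0571) theta=-41/190 (≈-0.2158)
After 6 (thin lens f=21): x=-247/35 (≈-7.0571) theta=3359/27930 (≈0.1203)
After 7 (propagate distance d=6): x=-29492/4655 (≈-6.3356) theta=3359/27930 (≈0.1203)
Rounded to 4 decimal places: x = -6.3356, theta = 0.1203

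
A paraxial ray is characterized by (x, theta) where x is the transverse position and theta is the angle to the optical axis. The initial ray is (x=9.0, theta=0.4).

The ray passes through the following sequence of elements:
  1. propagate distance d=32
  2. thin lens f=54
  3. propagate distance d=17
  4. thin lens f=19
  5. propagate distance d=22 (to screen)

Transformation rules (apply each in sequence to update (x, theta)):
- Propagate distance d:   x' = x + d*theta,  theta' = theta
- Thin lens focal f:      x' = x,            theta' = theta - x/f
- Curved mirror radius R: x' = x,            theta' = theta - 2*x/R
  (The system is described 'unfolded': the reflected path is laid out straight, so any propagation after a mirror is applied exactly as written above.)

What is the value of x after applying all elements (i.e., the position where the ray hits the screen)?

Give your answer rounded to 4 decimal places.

Answer: -3.5136

Derivation:
Initial: x=9.0000 theta=0.4000
After 1 (propagate distance d=32): x=21.8000 theta=0.4000
After 2 (thin lens f=54): x=21.8000 theta=-1/270 (≈-0.0037)
After 3 (propagate distance d=17): x=5869/270 (≈21.7370) theta=-1/270 (≈-0.0037)
After 4 (thin lens f=19): x=5869/270 (≈21.7370) theta=-2944/2565 (≈-1.1478)
After 5 (propagate distance d=22 (to screen)): x=-3605/1026 (≈-3.5136) theta=-2944/2565 (≈-1.1478)
Rounded to 4 decimal places: x = -3.5136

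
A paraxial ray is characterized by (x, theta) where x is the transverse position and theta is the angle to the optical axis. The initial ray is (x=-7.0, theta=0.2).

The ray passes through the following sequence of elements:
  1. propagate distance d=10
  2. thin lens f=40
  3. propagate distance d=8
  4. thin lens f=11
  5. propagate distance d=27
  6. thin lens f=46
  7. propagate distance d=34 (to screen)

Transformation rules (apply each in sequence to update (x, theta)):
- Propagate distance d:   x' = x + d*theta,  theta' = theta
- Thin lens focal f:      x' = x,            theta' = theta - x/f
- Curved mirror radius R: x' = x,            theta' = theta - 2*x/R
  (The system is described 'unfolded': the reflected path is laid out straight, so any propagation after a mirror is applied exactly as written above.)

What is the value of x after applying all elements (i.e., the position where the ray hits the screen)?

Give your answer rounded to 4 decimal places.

Answer: 21.6680

Derivation:
Initial: x=-7.0000 theta=0.2000
After 1 (propagate distance d=10): x=-5.0000 theta=0.2000
After 2 (thin lens f=40): x=-5.0000 theta=0.3250
After 3 (propagate distance d=8): x=-2.4000 theta=0.3250
After 4 (thin lens f=11): x=-2.4000 theta=239/440 (≈0.5432)
After 5 (propagate distance d=27): x=5397/440 (≈12.2659) theta=239/440 (≈0.5432)
After 6 (thin lens f=46): x=5397/440 (≈12.2659) theta=5597/20240 (≈0.2765)
After 7 (propagate distance d=34 (to screen)): x=5482/253 (≈21.6680) theta=5597/20240 (≈0.2765)
Rounded to 4 decimal places: x = 21.6680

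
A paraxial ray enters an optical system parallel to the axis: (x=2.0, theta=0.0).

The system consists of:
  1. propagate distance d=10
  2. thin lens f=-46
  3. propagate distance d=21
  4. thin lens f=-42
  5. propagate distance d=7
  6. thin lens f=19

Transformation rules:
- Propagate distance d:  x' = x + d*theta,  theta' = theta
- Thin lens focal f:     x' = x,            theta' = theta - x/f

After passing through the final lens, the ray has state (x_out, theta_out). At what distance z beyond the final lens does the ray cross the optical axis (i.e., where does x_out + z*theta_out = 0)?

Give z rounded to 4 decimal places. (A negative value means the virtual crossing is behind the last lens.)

Answer: 45.1282

Derivation:
Initial: x=2.0000 theta=0.0000
After 1 (propagate distance d=10): x=2.0000 theta=0.0000
After 2 (thin lens f=-46): x=2.0000 theta=1/23 (≈0.0435)
After 3 (propagate distance d=21): x=67/23 (≈2.9130) theta=1/23 (≈0.0435)
After 4 (thin lens f=-42): x=67/23 (≈2.9130) theta=109/966 (≈0.1128)
After 5 (propagate distance d=7): x=511/138 (≈3.7029) theta=109/966 (≈0.1128)
After 6 (thin lens f=19): x=511/138 (≈3.7029) theta=-251/3059 (≈-0.0821)
z_focus = -x_out/theta_out = -(511/138)/(-251/3059) = 67963/1506 ≈ 45.1282
Rounded to 4 decimal places: z = 45.1282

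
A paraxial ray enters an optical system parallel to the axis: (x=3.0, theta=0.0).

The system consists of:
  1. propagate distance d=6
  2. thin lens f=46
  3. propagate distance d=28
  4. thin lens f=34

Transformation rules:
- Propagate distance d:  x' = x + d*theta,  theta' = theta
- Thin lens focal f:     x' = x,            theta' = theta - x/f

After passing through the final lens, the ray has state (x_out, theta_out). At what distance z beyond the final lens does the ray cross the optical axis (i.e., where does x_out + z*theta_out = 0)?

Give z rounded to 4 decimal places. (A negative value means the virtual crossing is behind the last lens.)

Initial: x=3.0000 theta=0.0000
After 1 (propagate distance d=6): x=3.0000 theta=0.0000
After 2 (thin lens f=46): x=3.0000 theta=-3/46 (≈-0.0652)
After 3 (propagate distance d=28): x=27/23 (≈1.1739) theta=-3/46 (≈-0.0652)
After 4 (thin lens f=34): x=27/23 (≈1.1739) theta=-39/391 (≈-0.0997)
z_focus = -x_out/theta_out = -(27/23)/(-39/391) = 153/13 ≈ 11.7692
Rounded to 4 decimal places: z = 11.7692

Answer: 11.7692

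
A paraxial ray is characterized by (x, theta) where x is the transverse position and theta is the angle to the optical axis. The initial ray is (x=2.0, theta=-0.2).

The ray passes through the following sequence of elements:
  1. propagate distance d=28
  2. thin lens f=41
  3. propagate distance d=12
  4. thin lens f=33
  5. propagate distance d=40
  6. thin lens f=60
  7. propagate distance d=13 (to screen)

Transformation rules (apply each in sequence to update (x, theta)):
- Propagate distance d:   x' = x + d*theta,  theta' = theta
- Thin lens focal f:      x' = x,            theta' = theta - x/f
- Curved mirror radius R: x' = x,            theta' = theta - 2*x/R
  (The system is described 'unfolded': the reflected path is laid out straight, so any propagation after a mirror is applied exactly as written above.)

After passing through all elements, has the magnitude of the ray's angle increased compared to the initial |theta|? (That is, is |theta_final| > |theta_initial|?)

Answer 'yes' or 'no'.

Answer: no

Derivation:
Initial: x=2.0000 theta=-0.2000
After 1 (propagate distance d=28): x=-3.6000 theta=-0.2000
After 2 (thin lens f=41): x=-3.6000 theta=-23/205 (≈-0.1122)
After 3 (propagate distance d=12): x=-1014/205 (≈-4.9463) theta=-23/205 (≈-0.1122)
After 4 (thin lens f=33): x=-1014/205 (≈-4.9463) theta=17/451 (≈0.0377)
After 5 (propagate distance d=40): x=-7754/2255 (≈-3.4386) theta=17/451 (≈0.0377)
After 6 (thin lens f=60): x=-7754/2255 (≈-3.4386) theta=6427/67650 (≈0.0950)
After 7 (propagate distance d=13 (to screen)): x=-149069/67650 (≈-2.2035) theta=6427/67650 (≈0.0950)
|theta_initial|=0.2000 |theta_final|=6427/67650 (≈0.0950) -> not increased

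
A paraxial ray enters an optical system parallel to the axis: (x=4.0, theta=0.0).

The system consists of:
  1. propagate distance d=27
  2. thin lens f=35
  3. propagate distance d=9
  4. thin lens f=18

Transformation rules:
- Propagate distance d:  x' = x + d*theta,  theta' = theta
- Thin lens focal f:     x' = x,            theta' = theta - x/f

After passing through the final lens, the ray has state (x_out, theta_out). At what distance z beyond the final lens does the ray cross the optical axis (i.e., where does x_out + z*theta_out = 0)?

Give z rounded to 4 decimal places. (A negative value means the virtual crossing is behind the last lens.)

Answer: 10.6364

Derivation:
Initial: x=4.0000 theta=0.0000
After 1 (propagate distance d=27): x=4.0000 theta=0.0000
After 2 (thin lens f=35): x=4.0000 theta=-4/35 (≈-0.1143)
After 3 (propagate distance d=9): x=104/35 (≈2.9714) theta=-4/35 (≈-0.1143)
After 4 (thin lens f=18): x=104/35 (≈2.9714) theta=-88/315 (≈-0.2794)
z_focus = -x_out/theta_out = -(104/35)/(-88/315) = 117/11 ≈ 10.6364
Rounded to 4 decimal places: z = 10.6364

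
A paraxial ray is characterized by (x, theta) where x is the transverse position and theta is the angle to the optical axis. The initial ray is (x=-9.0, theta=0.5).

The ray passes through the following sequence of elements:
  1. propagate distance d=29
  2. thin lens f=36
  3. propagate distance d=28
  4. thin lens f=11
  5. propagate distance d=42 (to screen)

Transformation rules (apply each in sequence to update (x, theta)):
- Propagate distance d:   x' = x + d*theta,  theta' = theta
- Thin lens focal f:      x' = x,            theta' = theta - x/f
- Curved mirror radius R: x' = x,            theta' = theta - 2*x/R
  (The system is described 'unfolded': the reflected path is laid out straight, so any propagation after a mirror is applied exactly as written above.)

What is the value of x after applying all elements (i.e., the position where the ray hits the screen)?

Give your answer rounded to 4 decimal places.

Answer: -28.3157

Derivation:
Initial: x=-9.0000 theta=0.5000
After 1 (propagate distance d=29): x=5.5000 theta=0.5000
After 2 (thin lens f=36): x=5.5000 theta=25/72 (≈0.3472)
After 3 (propagate distance d=28): x=137/9 (≈15.2222) theta=25/72 (≈0.3472)
After 4 (thin lens f=11): x=137/9 (≈15.2222) theta=-821/792 (≈-1.0366)
After 5 (propagate distance d=42 (to screen)): x=-11213/396 (≈-28.3157) theta=-821/792 (≈-1.0366)
Rounded to 4 decimal places: x = -28.3157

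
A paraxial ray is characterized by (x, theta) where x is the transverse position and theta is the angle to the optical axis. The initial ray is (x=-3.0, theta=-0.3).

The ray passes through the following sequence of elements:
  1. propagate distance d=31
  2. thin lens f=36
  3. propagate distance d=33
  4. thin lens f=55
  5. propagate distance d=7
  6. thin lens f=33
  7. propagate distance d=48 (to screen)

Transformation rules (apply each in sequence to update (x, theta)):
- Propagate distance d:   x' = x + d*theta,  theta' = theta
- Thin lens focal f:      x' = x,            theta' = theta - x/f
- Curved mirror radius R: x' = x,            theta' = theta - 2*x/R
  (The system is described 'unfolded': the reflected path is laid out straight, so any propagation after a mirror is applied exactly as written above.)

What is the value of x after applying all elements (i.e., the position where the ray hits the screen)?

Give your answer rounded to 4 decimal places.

Answer: 15.7359

Derivation:
Initial: x=-3.0000 theta=-0.3000
After 1 (propagate distance d=31): x=-12.3000 theta=-0.3000
After 2 (thin lens f=36): x=-12.3000 theta=1/24 (≈0.0417)
After 3 (propagate distance d=33): x=-10.9250 theta=1/24 (≈0.0417)
After 4 (thin lens f=55): x=-10.9250 theta=793/3300 (≈0.2403)
After 5 (propagate distance d=7): x=-61003/6600 (≈-9.2429) theta=793/3300 (≈0.2403)
After 6 (thin lens f=33): x=-61003/6600 (≈-9.2429) theta=113341/217800 (≈0.5204)
After 7 (propagate distance d=48 (to screen)): x=1142423/72600 (≈15.7359) theta=113341/217800 (≈0.5204)
Rounded to 4 decimal places: x = 15.7359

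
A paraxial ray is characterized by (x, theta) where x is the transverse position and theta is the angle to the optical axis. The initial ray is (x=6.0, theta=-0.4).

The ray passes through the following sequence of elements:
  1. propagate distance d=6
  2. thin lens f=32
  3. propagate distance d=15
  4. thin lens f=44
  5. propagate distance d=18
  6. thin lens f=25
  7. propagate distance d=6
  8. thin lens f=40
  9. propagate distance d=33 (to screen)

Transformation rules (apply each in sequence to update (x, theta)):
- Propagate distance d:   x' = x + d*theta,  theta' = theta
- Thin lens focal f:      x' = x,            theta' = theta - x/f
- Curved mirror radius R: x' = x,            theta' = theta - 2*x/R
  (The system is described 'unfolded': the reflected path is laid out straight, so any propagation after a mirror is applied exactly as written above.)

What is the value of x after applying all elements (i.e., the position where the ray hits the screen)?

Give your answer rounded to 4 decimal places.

Answer: -0.4704

Derivation:
Initial: x=6.0000 theta=-0.4000
After 1 (propagate distance d=6): x=3.6000 theta=-0.4000
After 2 (thin lens f=32): x=3.6000 theta=-0.5125
After 3 (propagate distance d=15): x=-4.0875 theta=-0.5125
After 4 (thin lens f=44): x=-4.0875 theta=-1477/3520 (≈-0.4196)
After 5 (propagate distance d=18): x=-20487/1760 (≈-11.6403) theta=-1477/3520 (≈-0.4196)
After 6 (thin lens f=25): x=-20487/1760 (≈-11.6403) theta=4049/88000 (≈0.0460)
After 7 (propagate distance d=6): x=-125007/11000 (≈-11.3643) theta=4049/88000 (≈0.0460)
After 8 (thin lens f=40): x=-125007/11000 (≈-11.3643) theta=36313/110000 (≈0.3301)
After 9 (propagate distance d=33 (to screen)): x=-51741/110000 (≈-0.4704) theta=36313/110000 (≈0.3301)
Rounded to 4 decimal places: x = -0.4704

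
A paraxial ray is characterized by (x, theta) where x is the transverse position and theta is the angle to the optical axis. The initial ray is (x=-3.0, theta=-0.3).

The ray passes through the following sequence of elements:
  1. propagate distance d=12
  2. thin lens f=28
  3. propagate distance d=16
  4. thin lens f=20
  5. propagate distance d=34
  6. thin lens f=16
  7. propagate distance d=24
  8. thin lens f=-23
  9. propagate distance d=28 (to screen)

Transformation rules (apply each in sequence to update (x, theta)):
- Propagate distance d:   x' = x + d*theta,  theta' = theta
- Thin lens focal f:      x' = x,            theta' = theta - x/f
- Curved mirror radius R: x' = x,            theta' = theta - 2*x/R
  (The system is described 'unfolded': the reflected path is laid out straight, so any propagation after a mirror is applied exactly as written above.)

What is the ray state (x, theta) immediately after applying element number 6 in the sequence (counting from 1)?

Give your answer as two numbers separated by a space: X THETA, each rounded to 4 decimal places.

Answer: 3.1543 0.1200

Derivation:
Initial: x=-3.0000 theta=-0.3000
After 1 (propagate distance d=12): x=-6.6000 theta=-0.3000
After 2 (thin lens f=28): x=-6.6000 theta=-9/140 (≈-0.0643)
After 3 (propagate distance d=16): x=-267/35 (≈-7.6286) theta=-9/140 (≈-0.0643)
After 4 (thin lens f=20): x=-267/35 (≈-7.6286) theta=111/350 (≈0.3171)
After 5 (propagate distance d=34): x=552/175 (≈3.1543) theta=111/350 (≈0.3171)
After 6 (thin lens f=16): x=552/175 (≈3.1543) theta=0.1200
Rounded to 4 decimal places: x = 3.1543, theta = 0.1200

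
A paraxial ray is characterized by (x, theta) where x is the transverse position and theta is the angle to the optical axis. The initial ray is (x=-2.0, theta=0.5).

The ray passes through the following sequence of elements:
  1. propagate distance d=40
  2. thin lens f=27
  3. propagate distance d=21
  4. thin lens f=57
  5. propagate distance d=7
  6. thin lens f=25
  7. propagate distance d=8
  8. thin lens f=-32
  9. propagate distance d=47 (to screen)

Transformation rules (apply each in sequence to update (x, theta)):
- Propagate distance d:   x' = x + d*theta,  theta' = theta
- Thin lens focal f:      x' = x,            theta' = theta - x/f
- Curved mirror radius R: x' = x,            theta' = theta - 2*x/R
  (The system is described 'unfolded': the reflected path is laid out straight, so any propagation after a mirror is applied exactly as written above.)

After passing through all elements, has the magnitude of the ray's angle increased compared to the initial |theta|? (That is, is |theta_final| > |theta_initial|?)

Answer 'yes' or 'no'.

Initial: x=-2.0000 theta=0.5000
After 1 (propagate distance d=40): x=18.0000 theta=0.5000
After 2 (thin lens f=27): x=18.0000 theta=-1/6 (≈-0.1667)
After 3 (propagate distance d=21): x=14.5000 theta=-1/6 (≈-0.1667)
After 4 (thin lens f=57): x=14.5000 theta=-8/19 (≈-0.4211)
After 5 (propagate distance d=7): x=439/38 (≈11.5526) theta=-8/19 (≈-0.4211)
After 6 (thin lens f=25): x=439/38 (≈11.5526) theta=-839/950 (≈-0.8832)
After 7 (propagate distance d=8): x=4263/950 (≈4.4874) theta=-839/950 (≈-0.8832)
After 8 (thin lens f=-32): x=4263/950 (≈4.4874) theta=-4517/6080 (≈-0.7429)
After 9 (propagate distance d=47 (to screen)): x=-925079/30400 (≈-30.4302) theta=-4517/6080 (≈-0.7429)
|theta_initial|=0.5000 |theta_final|=4517/6080 (≈0.7429) -> increased

Answer: yes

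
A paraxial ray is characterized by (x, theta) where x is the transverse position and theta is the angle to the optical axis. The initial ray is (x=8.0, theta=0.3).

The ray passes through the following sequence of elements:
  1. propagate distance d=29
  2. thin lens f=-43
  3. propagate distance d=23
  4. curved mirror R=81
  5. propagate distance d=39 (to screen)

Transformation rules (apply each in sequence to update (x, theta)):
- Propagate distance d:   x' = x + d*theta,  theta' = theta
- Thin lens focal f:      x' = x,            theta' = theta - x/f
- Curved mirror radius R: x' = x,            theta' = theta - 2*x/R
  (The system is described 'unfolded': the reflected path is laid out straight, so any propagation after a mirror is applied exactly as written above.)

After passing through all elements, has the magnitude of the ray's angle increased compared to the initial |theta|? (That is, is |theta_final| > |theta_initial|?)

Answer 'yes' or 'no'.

Initial: x=8.0000 theta=0.3000
After 1 (propagate distance d=29): x=16.7000 theta=0.3000
After 2 (thin lens f=-43): x=16.7000 theta=148/215 (≈0.6884)
After 3 (propagate distance d=23): x=13989/430 (≈32.5326) theta=148/215 (≈0.6884)
After 4 (curved mirror R=81): x=13989/430 (≈32.5326) theta=-667/5805 (≈-0.1149)
After 5 (propagate distance d=39 (to screen)): x=108559/3870 (≈28.0514) theta=-667/5805 (≈-0.1149)
|theta_initial|=0.3000 |theta_final|=667/5805 (≈0.1149) -> not increased

Answer: no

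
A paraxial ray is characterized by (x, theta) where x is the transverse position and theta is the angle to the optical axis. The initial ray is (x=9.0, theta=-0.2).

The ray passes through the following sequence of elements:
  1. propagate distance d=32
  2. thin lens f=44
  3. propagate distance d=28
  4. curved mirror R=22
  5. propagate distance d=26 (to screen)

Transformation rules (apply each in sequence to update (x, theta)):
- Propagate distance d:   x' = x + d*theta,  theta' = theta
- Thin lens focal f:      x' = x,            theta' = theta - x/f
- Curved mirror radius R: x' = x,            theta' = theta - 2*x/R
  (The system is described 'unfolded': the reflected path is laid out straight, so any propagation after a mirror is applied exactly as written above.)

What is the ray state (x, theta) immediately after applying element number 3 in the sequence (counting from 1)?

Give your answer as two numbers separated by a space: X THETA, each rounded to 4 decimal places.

Answer: -4.6545 -0.2591

Derivation:
Initial: x=9.0000 theta=-0.2000
After 1 (propagate distance d=32): x=2.6000 theta=-0.2000
After 2 (thin lens f=44): x=2.6000 theta=-57/220 (≈-0.2591)
After 3 (propagate distance d=28): x=-256/55 (≈-4.6545) theta=-57/220 (≈-0.2591)
Rounded to 4 decimal places: x = -4.6545, theta = -0.2591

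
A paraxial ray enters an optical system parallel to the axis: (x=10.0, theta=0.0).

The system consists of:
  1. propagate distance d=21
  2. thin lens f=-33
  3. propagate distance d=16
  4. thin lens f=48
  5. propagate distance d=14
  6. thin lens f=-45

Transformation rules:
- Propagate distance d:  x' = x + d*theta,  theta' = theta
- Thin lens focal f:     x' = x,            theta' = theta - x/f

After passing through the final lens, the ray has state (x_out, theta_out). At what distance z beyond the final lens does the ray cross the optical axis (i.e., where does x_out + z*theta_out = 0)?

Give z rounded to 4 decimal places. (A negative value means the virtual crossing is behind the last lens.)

Initial: x=10.0000 theta=0.0000
After 1 (propagate distance d=21): x=10.0000 theta=0.0000
After 2 (thin lens f=-33): x=10.0000 theta=10/33 (≈0.3030)
After 3 (propagate distance d=16): x=490/33 (≈14.8485) theta=10/33 (≈0.3030)
After 4 (thin lens f=48): x=490/33 (≈14.8485) theta=-5/792 (≈-0.0063)
After 5 (propagate distance d=14): x=5845/396 (≈14.7601) theta=-5/792 (≈-0.0063)
After 6 (thin lens f=-45): x=5845/396 (≈14.7601) theta=2293/7128 (≈0.3217)
z_focus = -x_out/theta_out = -(5845/396)/(2293/7128) = -105210/2293 ≈ -45.8831
Rounded to 4 decimal places: z = -45.8831

Answer: -45.8831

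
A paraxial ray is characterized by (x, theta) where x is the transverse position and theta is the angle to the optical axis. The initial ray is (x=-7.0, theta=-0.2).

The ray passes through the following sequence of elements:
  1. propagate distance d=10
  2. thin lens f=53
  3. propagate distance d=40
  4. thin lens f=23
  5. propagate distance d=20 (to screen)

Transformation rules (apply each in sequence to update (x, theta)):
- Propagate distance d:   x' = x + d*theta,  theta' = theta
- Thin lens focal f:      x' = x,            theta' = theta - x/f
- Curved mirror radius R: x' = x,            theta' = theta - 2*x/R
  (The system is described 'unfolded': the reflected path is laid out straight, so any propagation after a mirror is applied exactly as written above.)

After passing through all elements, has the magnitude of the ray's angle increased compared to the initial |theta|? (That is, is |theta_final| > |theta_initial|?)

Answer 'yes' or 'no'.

Initial: x=-7.0000 theta=-0.2000
After 1 (propagate distance d=10): x=-9.0000 theta=-0.2000
After 2 (thin lens f=53): x=-9.0000 theta=-8/265 (≈-0.0302)
After 3 (propagate distance d=40): x=-541/53 (≈-10.2075) theta=-8/265 (≈-0.0302)
After 4 (thin lens f=23): x=-541/53 (≈-10.2075) theta=2521/6095 (≈0.4136)
After 5 (propagate distance d=20 (to screen)): x=-2359/1219 (≈-1.9352) theta=2521/6095 (≈0.4136)
|theta_initial|=0.2000 |theta_final|=2521/6095 (≈0.4136) -> increased

Answer: yes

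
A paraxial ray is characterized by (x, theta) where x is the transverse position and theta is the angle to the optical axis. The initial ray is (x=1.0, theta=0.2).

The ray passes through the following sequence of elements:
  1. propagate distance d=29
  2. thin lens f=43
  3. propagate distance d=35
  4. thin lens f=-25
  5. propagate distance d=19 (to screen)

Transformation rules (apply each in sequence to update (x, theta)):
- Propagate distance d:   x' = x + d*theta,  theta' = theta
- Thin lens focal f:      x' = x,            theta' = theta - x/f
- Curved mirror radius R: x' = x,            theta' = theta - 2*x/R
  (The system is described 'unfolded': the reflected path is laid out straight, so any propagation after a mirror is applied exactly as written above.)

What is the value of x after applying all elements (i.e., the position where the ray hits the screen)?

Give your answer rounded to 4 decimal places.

Answer: 15.3420

Derivation:
Initial: x=1.0000 theta=0.2000
After 1 (propagate distance d=29): x=6.8000 theta=0.2000
After 2 (thin lens f=43): x=6.8000 theta=9/215 (≈0.0419)
After 3 (propagate distance d=35): x=1777/215 (≈8.2651) theta=9/215 (≈0.0419)
After 4 (thin lens f=-25): x=1777/215 (≈8.2651) theta=2002/5375 (≈0.3725)
After 5 (propagate distance d=19 (to screen)): x=82463/5375 (≈15.3420) theta=2002/5375 (≈0.3725)
Rounded to 4 decimal places: x = 15.3420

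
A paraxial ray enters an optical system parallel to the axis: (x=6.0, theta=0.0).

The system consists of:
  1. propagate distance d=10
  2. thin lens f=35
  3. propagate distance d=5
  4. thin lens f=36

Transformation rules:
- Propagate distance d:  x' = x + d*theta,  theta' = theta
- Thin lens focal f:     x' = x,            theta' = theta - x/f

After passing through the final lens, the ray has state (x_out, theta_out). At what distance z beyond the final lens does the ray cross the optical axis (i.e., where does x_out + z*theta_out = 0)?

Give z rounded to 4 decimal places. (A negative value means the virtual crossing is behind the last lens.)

Initial: x=6.0000 theta=0.0000
After 1 (propagate distance d=10): x=6.0000 theta=0.0000
After 2 (thin lens f=35): x=6.0000 theta=-6/35 (≈-0.1714)
After 3 (propagate distance d=5): x=36/7 (≈5.1429) theta=-6/35 (≈-0.1714)
After 4 (thin lens f=36): x=36/7 (≈5.1429) theta=-11/35 (≈-0.3143)
z_focus = -x_out/theta_out = -(36/7)/(-11/35) = 180/11 ≈ 16.3636
Rounded to 4 decimal places: z = 16.3636

Answer: 16.3636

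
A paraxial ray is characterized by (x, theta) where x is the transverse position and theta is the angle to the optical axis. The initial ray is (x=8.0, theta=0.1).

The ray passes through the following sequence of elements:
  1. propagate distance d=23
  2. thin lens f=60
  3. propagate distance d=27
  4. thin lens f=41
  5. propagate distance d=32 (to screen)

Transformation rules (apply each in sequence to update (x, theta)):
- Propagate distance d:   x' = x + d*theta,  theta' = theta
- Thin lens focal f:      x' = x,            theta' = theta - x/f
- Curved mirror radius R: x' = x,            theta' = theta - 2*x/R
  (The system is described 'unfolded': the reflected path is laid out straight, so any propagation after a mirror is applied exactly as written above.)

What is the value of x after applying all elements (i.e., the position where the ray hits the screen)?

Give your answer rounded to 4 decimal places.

Initial: x=8.0000 theta=0.1000
After 1 (propagate distance d=23): x=10.3000 theta=0.1000
After 2 (thin lens f=60): x=10.3000 theta=-43/600 (≈-0.0717)
After 3 (propagate distance d=27): x=8.3650 theta=-43/600 (≈-0.0717)
After 4 (thin lens f=41): x=8.3650 theta=-3391/12300 (≈-0.2757)
After 5 (propagate distance d=32 (to screen)): x=-2249/4920 (≈-0.4571) theta=-3391/12300 (≈-0.2757)
Rounded to 4 decimal places: x = -0.4571

Answer: -0.4571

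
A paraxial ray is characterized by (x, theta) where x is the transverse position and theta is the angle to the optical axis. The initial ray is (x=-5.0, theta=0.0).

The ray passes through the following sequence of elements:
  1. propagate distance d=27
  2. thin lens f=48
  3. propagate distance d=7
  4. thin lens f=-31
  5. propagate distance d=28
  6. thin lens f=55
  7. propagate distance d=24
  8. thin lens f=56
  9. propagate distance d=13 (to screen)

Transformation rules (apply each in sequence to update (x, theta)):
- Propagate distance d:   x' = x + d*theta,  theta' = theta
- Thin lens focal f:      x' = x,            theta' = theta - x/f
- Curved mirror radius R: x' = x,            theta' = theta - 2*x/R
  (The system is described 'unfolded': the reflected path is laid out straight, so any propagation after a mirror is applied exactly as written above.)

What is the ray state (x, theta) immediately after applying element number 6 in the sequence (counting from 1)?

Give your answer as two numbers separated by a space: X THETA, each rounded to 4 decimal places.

Answer: -5.2117 0.0612

Derivation:
Initial: x=-5.0000 theta=0.0000
After 1 (propagate distance d=27): x=-5.0000 theta=0.0000
After 2 (thin lens f=48): x=-5.0000 theta=5/48 (≈0.1042)
After 3 (propagate distance d=7): x=-205/48 (≈-4.2708) theta=5/48 (≈0.1042)
After 4 (thin lens f=-31): x=-205/48 (≈-4.2708) theta=-25/744 (≈-0.0336)
After 5 (propagate distance d=28): x=-2585/496 (≈-5.2117) theta=-25/744 (≈-0.0336)
After 6 (thin lens f=55): x=-2585/496 (≈-5.2117) theta=91/1488 (≈0.0612)
Rounded to 4 decimal places: x = -5.2117, theta = 0.0612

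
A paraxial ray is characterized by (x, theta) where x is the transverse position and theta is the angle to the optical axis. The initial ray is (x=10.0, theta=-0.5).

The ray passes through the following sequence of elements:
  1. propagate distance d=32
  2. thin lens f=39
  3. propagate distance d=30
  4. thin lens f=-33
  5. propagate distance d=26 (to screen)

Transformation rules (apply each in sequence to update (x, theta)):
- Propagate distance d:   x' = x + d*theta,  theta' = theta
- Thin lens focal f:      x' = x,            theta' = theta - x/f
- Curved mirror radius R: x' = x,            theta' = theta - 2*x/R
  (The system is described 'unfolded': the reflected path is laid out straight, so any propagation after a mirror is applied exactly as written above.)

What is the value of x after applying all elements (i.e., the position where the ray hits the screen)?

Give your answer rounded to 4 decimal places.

Initial: x=10.0000 theta=-0.5000
After 1 (propagate distance d=32): x=-6.0000 theta=-0.5000
After 2 (thin lens f=39): x=-6.0000 theta=-9/26 (≈-0.3462)
After 3 (propagate distance d=30): x=-213/13 (≈-16.3846) theta=-9/26 (≈-0.3462)
After 4 (thin lens f=-33): x=-213/13 (≈-16.3846) theta=-241/286 (≈-0.8427)
After 5 (propagate distance d=26 (to screen)): x=-5476/143 (≈-38.2937) theta=-241/286 (≈-0.8427)
Rounded to 4 decimal places: x = -38.2937

Answer: -38.2937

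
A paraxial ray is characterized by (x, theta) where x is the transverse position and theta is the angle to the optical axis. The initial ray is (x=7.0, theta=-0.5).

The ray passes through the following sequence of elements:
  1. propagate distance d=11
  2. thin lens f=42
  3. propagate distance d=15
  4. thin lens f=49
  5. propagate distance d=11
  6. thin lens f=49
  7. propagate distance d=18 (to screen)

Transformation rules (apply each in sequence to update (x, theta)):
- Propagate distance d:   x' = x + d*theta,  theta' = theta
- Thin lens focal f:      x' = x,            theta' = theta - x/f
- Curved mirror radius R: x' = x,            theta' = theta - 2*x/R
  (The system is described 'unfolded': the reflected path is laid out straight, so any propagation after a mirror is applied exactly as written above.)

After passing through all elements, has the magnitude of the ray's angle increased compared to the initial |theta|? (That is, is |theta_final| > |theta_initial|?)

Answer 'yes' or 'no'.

Answer: no

Derivation:
Initial: x=7.0000 theta=-0.5000
After 1 (propagate distance d=11): x=1.5000 theta=-0.5000
After 2 (thin lens f=42): x=1.5000 theta=-15/28 (≈-0.5357)
After 3 (propagate distance d=15): x=-183/28 (≈-6.5357) theta=-15/28 (≈-0.5357)
After 4 (thin lens f=49): x=-183/28 (≈-6.5357) theta=-138/343 (≈-0.4023)
After 5 (propagate distance d=11): x=-15039/1372 (≈-10.9614) theta=-138/343 (≈-0.4023)
After 6 (thin lens f=49): x=-15039/1372 (≈-10.9614) theta=-12009/67228 (≈-0.1786)
After 7 (propagate distance d=18 (to screen)): x=-953073/67228 (≈-14.1767) theta=-12009/67228 (≈-0.1786)
|theta_initial|=0.5000 |theta_final|=12009/67228 (≈0.1786) -> not increased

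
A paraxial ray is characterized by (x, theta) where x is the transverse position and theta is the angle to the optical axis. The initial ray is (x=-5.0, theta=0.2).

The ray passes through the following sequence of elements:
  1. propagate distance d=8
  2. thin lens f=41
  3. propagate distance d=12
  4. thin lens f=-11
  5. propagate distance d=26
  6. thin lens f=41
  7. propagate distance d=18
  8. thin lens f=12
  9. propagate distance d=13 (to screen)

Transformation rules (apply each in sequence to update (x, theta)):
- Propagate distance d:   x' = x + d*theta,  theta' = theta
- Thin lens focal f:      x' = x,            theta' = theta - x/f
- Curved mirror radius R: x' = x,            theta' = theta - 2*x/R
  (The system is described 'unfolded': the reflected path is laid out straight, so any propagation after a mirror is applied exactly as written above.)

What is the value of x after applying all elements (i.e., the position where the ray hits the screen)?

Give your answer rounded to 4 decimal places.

Answer: 0.5782

Derivation:
Initial: x=-5.0000 theta=0.2000
After 1 (propagate distance d=8): x=-3.4000 theta=0.2000
After 2 (thin lens f=41): x=-3.4000 theta=58/205 (≈0.2829)
After 3 (propagate distance d=12): x=-1/205 (≈-0.0049) theta=58/205 (≈0.2829)
After 4 (thin lens f=-11): x=-1/205 (≈-0.0049) theta=637/2255 (≈0.2825)
After 5 (propagate distance d=26): x=16551/2255 (≈7.3397) theta=637/2255 (≈0.2825)
After 6 (thin lens f=41): x=16551/2255 (≈7.3397) theta=9566/92455 (≈0.1035)
After 7 (propagate distance d=18): x=850779/92455 (≈9.2021) theta=9566/92455 (≈0.1035)
After 8 (thin lens f=12): x=850779/92455 (≈9.2021) theta=-245329/369820 (≈-0.6634)
After 9 (propagate distance d=13 (to screen)): x=213839/369820 (≈0.5782) theta=-245329/369820 (≈-0.6634)
Rounded to 4 decimal places: x = 0.5782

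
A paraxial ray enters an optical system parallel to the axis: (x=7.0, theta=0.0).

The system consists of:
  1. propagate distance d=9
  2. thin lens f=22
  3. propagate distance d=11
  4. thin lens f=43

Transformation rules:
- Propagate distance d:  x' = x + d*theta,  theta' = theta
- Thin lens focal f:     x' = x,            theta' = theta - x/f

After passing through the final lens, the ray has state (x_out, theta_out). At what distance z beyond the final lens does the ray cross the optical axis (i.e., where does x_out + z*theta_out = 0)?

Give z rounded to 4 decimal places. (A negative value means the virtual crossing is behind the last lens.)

Initial: x=7.0000 theta=0.0000
After 1 (propagate distance d=9): x=7.0000 theta=0.0000
After 2 (thin lens f=22): x=7.0000 theta=-7/22 (≈-0.3182)
After 3 (propagate distance d=11): x=3.5000 theta=-7/22 (≈-0.3182)
After 4 (thin lens f=43): x=3.5000 theta=-189/473 (≈-0.3996)
z_focus = -x_out/theta_out = -(3.5000)/(-189/473) = 473/54 ≈ 8.7593
Rounded to 4 decimal places: z = 8.7593

Answer: 8.7593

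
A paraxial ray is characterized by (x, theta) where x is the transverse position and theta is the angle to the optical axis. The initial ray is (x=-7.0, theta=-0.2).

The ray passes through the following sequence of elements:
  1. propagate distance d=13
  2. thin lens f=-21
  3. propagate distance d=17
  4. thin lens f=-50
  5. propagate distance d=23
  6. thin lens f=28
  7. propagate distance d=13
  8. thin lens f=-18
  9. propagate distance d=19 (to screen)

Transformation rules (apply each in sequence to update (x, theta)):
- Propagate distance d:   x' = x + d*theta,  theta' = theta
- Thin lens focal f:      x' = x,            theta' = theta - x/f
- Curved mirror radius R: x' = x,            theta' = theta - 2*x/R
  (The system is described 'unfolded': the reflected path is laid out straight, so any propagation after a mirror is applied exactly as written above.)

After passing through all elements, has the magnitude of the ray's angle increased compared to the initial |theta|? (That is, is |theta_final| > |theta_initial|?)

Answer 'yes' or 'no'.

Answer: yes

Derivation:
Initial: x=-7.0000 theta=-0.2000
After 1 (propagate distance d=13): x=-9.6000 theta=-0.2000
After 2 (thin lens f=-21): x=-9.6000 theta=-23/35 (≈-0.6571)
After 3 (propagate distance d=17): x=-727/35 (≈-20.7714) theta=-23/35 (≈-0.6571)
After 4 (thin lens f=-50): x=-727/35 (≈-20.7714) theta=-1877/1750 (≈-1.0726)
After 5 (propagate distance d=23): x=-79521/1750 (≈-45.4406) theta=-1877/1750 (≈-1.0726)
After 6 (thin lens f=28): x=-79521/1750 (≈-45.4406) theta=5393/9800 (≈0.5503)
After 7 (propagate distance d=13): x=-1876043/49000 (≈-38.2866) theta=5393/9800 (≈0.5503)
After 8 (thin lens f=-18): x=-1876043/49000 (≈-38.2866) theta=-1390673/882000 (≈-1.5767)
After 9 (propagate distance d=19 (to screen)): x=-60191561/882000 (≈-68.2444) theta=-1390673/882000 (≈-1.5767)
|theta_initial|=0.2000 |theta_final|=1390673/882000 (≈1.5767) -> increased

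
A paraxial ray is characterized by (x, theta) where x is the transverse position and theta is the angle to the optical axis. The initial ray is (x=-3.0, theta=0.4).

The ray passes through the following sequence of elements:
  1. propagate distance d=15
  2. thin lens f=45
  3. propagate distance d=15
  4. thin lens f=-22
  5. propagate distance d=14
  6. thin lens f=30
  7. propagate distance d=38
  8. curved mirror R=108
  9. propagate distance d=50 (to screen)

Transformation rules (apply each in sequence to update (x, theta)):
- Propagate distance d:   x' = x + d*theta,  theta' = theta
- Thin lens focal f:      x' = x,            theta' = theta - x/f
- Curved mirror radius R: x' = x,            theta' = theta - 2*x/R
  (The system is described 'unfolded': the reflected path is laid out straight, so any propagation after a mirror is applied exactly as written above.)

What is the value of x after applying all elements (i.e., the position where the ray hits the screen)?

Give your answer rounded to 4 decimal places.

Initial: x=-3.0000 theta=0.4000
After 1 (propagate distance d=15): x=3.0000 theta=0.4000
After 2 (thin lens f=45): x=3.0000 theta=1/3 (≈0.3333)
After 3 (propagate distance d=15): x=8.0000 theta=1/3 (≈0.3333)
After 4 (thin lens f=-22): x=8.0000 theta=23/33 (≈0.6970)
After 5 (propagate distance d=14): x=586/33 (≈17.7576) theta=23/33 (≈0.6970)
After 6 (thin lens f=30): x=586/33 (≈17.7576) theta=52/495 (≈0.1051)
After 7 (propagate distance d=38): x=10766/495 (≈21.7495) theta=52/495 (≈0.1051)
After 8 (curved mirror R=108): x=10766/495 (≈21.7495) theta=-3979/13365 (≈-0.2977)
After 9 (propagate distance d=50 (to screen)): x=91732/13365 (≈6.8636) theta=-3979/13365 (≈-0.2977)
Rounded to 4 decimal places: x = 6.8636

Answer: 6.8636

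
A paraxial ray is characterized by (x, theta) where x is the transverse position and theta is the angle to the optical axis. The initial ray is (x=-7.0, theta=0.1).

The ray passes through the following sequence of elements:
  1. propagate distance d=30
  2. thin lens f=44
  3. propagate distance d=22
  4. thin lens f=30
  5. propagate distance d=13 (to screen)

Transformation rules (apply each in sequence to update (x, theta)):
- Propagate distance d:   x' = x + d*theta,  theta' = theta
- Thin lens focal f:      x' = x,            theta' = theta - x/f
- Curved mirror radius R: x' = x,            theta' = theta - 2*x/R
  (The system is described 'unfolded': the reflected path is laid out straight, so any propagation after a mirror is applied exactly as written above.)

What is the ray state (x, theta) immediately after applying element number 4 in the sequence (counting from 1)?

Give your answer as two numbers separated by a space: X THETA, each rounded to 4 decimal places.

Answer: 0.2000 0.1842

Derivation:
Initial: x=-7.0000 theta=0.1000
After 1 (propagate distance d=30): x=-4.0000 theta=0.1000
After 2 (thin lens f=44): x=-4.0000 theta=21/110 (≈0.1909)
After 3 (propagate distance d=22): x=0.2000 theta=21/110 (≈0.1909)
After 4 (thin lens f=30): x=0.2000 theta=152/825 (≈0.1842)
Rounded to 4 decimal places: x = 0.2000, theta = 0.1842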